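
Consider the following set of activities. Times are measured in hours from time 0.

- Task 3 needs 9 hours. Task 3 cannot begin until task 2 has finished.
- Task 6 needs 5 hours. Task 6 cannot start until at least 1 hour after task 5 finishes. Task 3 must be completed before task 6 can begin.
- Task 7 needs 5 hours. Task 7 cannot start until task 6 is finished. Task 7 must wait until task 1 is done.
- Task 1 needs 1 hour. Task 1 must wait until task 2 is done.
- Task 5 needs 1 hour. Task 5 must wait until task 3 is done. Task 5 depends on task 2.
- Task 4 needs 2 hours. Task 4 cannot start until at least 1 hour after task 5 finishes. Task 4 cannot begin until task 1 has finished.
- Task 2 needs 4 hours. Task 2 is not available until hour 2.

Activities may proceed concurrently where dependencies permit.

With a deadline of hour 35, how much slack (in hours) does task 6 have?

Task 2 waits on its own release at hour 2, so it starts at hour 2 and finishes at 2 + 4 = hour 6.
Task 3 cannot begin until task 2 (finishes hour 6). It runs from hour 6 to 6 + 9 = hour 15.
Task 5 needs all of task 3 (finishes hour 15); task 2 (finishes hour 6). That puts its earliest start at hour 15; it finishes at 15 + 1 = hour 16.
Task 6 needs all of task 5 (finishes hour 16, plus 1-hour gap → hour 17); task 3 (finishes hour 15). That puts its earliest start at hour 17; it finishes at 17 + 5 = hour 22.

Working backward from the deadline:
Nothing follows task 7; the deadline of hour 35 is its only limit. It must start by 35 − 5 = hour 30.
Task 6 feeds into task 7 (must start by hour 30); so task 6 must finish by hour 30 and therefore start by hour 25.
So task 6 can start as early as hour 17 and as late as hour 25, giving 25 − 17 = 8 hours of slack.

8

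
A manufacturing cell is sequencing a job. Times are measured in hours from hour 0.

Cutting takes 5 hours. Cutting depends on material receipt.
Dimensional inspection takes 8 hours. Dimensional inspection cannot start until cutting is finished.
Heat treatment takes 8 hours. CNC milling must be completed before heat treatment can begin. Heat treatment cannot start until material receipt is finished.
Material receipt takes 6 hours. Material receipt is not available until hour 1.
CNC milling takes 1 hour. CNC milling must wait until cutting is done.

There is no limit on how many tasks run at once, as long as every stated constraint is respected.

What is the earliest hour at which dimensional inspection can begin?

Material receipt cannot begin until its own release at hour 1. It runs from hour 1 to 1 + 6 = hour 7.
Cutting waits on material receipt (finishes hour 7), so it starts at hour 7 and finishes at 7 + 5 = hour 12.
Dimensional inspection waits on cutting (finishes hour 12), so the earliest it can start is hour 12.

12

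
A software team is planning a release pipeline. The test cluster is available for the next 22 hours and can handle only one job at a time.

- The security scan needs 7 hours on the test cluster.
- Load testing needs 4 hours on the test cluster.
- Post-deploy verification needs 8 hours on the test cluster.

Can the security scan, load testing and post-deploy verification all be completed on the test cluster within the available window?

Yes

Running back to back, the jobs need 7 + 4 + 8 = 19 hours on the test cluster.
Since 19 ≤ 22, they fit within the window.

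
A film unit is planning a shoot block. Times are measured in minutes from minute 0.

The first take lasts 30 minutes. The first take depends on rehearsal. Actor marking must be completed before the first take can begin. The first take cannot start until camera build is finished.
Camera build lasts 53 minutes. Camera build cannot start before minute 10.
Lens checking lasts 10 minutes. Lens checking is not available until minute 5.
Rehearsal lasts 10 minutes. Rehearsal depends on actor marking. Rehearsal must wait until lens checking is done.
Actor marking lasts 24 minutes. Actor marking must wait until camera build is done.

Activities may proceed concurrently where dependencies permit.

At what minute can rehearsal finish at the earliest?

Lens checking cannot begin until its own release at minute 5. It runs from minute 5 to 5 + 10 = minute 15.
After its own release at minute 10, camera build can start at minute 10 and finishes at minute 63.
After camera build (finishes minute 63), actor marking can start at minute 63 and finishes at minute 87.
Rehearsal needs all of actor marking (finishes minute 87); lens checking (finishes minute 15). That puts its earliest start at minute 87; it finishes at 87 + 10 = minute 97.

97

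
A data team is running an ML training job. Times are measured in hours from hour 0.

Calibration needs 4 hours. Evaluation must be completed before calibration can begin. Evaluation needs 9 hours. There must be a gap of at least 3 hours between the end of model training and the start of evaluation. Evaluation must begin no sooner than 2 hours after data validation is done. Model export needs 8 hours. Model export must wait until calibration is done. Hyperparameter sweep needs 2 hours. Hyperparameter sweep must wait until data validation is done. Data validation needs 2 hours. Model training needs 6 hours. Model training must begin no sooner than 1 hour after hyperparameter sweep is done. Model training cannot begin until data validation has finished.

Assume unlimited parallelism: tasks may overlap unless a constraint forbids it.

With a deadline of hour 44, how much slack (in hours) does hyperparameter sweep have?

9

Nothing blocks data validation, so it runs from hour 0 to hour 2.
Hyperparameter sweep cannot begin until data validation (finishes hour 2). It runs from hour 2 to 2 + 2 = hour 4.

Working backward from the deadline:
To finish by hour 44, model export (duration 8) must start no later than hour 36.
Calibration feeds into model export (must start by hour 36); so calibration must finish by hour 36 and therefore start by hour 32.
Evaluation has to be done before calibration (must start by hour 32). That means finishing by hour 32, i.e. starting by 32 − 9 = hour 23.
Since evaluation (must start by hour 23, minus 3-hour gap → hour 20) depends on it, model training must finish by hour 20. Backing off its 6-hour duration gives a latest start of hour 14.
Hyperparameter sweep must finish before model training (must start by hour 14, minus 1-hour gap → hour 13). With a 2-hour duration, hyperparameter sweep must start by 13 − 2 = hour 11.
So hyperparameter sweep can start as early as hour 2 and as late as hour 11, giving 11 − 2 = 9 hours of slack.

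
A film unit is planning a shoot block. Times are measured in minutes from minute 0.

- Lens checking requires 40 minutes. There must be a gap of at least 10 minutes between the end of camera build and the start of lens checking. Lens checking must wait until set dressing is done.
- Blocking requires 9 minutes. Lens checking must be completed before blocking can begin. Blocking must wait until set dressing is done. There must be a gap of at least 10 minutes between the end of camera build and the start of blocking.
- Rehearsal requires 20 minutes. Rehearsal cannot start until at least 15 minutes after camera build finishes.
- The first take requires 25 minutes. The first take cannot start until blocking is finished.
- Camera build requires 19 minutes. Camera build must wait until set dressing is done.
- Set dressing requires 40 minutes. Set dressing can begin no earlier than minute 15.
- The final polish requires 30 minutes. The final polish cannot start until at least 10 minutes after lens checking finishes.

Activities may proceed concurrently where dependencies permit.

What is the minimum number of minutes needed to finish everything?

164

Set dressing cannot begin until its own release at minute 15. It runs from minute 15 to 15 + 40 = minute 55.
Camera build cannot begin until set dressing (finishes minute 55). It runs from minute 55 to 55 + 19 = minute 74.
Rehearsal cannot begin until camera build (finishes minute 74, plus 15-minute gap → minute 89). It runs from minute 89 to 89 + 20 = minute 109.
Lens checking cannot start until camera build (finishes minute 74, plus 10-minute gap → minute 84); set dressing (finishes minute 55). The controlling bound is minute 84, so lens checking finishes at 84 + 40 = minute 124.
The final polish cannot begin until lens checking (finishes minute 124, plus 10-minute gap → minute 134). It runs from minute 134 to 134 + 30 = minute 164.
For blocking: lens checking (finishes minute 124); set dressing (finishes minute 55); camera build (finishes minute 74, plus 10-minute gap → minute 84). Taking the maximum gives a start of minute 124, and it finishes at 124 + 9 = minute 133.
The first take cannot begin until blocking (finishes minute 133). It runs from minute 133 to 133 + 25 = minute 158.
All tasks are finished once the last one completes. Finish times: Set dressing at 55, Camera build at 74, Lens checking at 124, Blocking at 133, Rehearsal at 109, The final polish at 164, The first take at 158. The latest is minute 164.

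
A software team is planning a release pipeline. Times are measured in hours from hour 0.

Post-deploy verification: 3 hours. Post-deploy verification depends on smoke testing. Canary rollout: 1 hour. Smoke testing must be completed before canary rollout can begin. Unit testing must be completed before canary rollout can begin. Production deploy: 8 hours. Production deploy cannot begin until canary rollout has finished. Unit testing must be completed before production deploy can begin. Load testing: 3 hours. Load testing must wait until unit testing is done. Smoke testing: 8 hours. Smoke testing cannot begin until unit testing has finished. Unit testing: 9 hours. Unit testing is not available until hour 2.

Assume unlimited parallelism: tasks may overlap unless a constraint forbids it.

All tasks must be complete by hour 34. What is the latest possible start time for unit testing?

8

Nothing follows production deploy; the deadline of hour 34 is its only limit. It must start by 34 − 8 = hour 26.
Canary rollout has to be done before production deploy (must start by hour 26). That means finishing by hour 26, i.e. starting by 26 − 1 = hour 25.
Post-deploy verification has no dependents, so it just needs to finish by hour 34. Starting by 34 − 3 = hour 31 achieves that.
Smoke testing has several dependents: canary rollout (must start by hour 25); post-deploy verification (must start by hour 31). The earliest of those limits is hour 25, so smoke testing must start by 25 − 8 = hour 17.
To finish by hour 34, load testing (duration 3) must start no later than hour 31.
Unit testing has several dependents: smoke testing (must start by hour 17); canary rollout (must start by hour 25); load testing (must start by hour 31); production deploy (must start by hour 26). The earliest of those limits is hour 17, so unit testing must start by 17 − 9 = hour 8.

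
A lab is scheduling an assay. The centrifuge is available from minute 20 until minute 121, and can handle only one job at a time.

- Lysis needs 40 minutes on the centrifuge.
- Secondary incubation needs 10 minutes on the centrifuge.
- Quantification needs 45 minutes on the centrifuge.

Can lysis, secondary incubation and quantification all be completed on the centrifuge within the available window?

Yes

The centrifuge window is 121 − 20 = 101 minutes.
Running back to back, the jobs need 40 + 10 + 45 = 95 minutes on the centrifuge.
Since 95 ≤ 101, they fit within the window.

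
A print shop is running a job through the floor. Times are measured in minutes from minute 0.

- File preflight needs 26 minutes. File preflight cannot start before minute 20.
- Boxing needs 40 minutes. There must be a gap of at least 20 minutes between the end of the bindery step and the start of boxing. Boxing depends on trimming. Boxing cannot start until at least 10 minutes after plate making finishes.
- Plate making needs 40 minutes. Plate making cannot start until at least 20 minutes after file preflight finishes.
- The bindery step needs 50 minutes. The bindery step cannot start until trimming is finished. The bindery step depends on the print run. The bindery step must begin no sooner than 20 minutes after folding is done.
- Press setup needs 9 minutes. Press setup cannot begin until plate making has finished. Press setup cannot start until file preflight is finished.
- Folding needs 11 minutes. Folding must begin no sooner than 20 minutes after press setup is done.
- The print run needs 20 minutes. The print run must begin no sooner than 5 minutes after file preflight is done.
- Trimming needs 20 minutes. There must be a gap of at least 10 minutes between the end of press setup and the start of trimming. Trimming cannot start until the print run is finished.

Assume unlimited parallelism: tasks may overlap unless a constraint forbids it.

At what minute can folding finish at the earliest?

146

File preflight waits on its own release at minute 20, so it starts at minute 20 and finishes at 20 + 26 = minute 46.
Plate making waits on file preflight (finishes minute 46, plus 20-minute gap → minute 66), so it starts at minute 66 and finishes at 66 + 40 = minute 106.
Press setup has to wait for plate making (finishes minute 106); file preflight (finishes minute 46). The latest of these is minute 106, so press setup runs minute 106 to 106 + 9 = minute 115.
Folding waits on press setup (finishes minute 115, plus 20-minute gap → minute 135), so it starts at minute 135 and finishes at 135 + 11 = minute 146.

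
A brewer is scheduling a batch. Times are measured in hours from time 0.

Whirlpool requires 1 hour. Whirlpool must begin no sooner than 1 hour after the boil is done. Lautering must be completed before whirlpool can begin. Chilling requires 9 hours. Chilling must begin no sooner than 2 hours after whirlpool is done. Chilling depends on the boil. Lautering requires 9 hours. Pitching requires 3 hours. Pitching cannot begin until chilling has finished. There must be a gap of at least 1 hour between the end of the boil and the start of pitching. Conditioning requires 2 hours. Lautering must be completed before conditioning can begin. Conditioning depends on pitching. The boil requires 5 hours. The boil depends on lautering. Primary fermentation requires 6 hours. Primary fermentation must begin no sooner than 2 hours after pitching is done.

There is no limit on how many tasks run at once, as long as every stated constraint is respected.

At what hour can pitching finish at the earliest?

30

Nothing blocks lautering, so it runs from hour 0 to hour 9.
After lautering (finishes hour 9), the boil can start at hour 9 and finishes at hour 14.
Whirlpool has to wait for the boil (finishes hour 14, plus 1-hour gap → hour 15); lautering (finishes hour 9). The latest of these is hour 15, so whirlpool runs hour 15 to 15 + 1 = hour 16.
For chilling: whirlpool (finishes hour 16, plus 2-hour gap → hour 18); the boil (finishes hour 14). Taking the maximum gives a start of hour 18, and it finishes at 18 + 9 = hour 27.
For pitching: chilling (finishes hour 27); the boil (finishes hour 14, plus 1-hour gap → hour 15). Taking the maximum gives a start of hour 27, and it finishes at 27 + 3 = hour 30.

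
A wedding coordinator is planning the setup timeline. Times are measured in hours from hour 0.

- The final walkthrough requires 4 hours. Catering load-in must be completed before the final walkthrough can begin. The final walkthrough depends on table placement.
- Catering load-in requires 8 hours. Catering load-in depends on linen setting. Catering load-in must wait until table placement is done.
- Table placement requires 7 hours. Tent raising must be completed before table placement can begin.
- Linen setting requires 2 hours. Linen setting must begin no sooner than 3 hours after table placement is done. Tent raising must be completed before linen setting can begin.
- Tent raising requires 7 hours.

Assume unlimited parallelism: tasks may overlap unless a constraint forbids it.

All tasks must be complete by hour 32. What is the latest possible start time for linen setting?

18

The final walkthrough must finish by hour 32; it takes 4 hours, so it must start by 32 − 4 = hour 28.
Catering load-in feeds into the final walkthrough (must start by hour 28); so catering load-in must finish by hour 28 and therefore start by hour 20.
Since catering load-in (must start by hour 20) depends on it, linen setting must finish by hour 20. Backing off its 2-hour duration gives a latest start of hour 18.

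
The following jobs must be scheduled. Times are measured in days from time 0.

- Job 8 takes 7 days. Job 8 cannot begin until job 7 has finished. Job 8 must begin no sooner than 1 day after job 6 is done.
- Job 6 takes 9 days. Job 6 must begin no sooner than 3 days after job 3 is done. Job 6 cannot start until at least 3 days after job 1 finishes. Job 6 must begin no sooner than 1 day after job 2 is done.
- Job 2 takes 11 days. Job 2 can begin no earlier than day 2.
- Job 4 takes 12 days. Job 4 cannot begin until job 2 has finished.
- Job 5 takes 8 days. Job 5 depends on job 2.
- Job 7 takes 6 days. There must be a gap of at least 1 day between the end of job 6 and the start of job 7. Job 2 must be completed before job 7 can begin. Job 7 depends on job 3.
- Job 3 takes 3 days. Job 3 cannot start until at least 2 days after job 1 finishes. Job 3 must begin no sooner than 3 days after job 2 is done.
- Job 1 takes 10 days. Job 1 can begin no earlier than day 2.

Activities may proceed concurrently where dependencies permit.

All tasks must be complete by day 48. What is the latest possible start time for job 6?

Nothing follows job 8; the deadline of day 48 is its only limit. It must start by 48 − 7 = day 41.
Job 7 feeds into job 8 (must start by day 41); so job 7 must finish by day 41 and therefore start by day 35.
Job 6 feeds job 7 (must start by day 35, minus 1-day gap → day 34); job 8 (must start by day 41, minus 1-day gap → day 40). Taking the minimum, job 6 must finish by day 34 and start by 34 − 9 = day 25.

25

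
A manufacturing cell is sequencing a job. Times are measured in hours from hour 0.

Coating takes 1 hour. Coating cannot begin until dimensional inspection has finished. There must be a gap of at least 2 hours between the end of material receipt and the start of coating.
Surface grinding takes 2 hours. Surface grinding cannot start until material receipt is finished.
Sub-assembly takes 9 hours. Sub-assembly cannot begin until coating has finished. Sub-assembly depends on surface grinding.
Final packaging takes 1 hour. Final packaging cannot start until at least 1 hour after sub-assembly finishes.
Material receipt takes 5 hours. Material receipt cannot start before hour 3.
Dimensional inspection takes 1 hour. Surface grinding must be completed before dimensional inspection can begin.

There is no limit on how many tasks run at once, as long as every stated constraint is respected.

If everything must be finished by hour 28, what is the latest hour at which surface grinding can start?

13

To finish by hour 28, final packaging (duration 1) must start no later than hour 27.
Sub-assembly must finish before final packaging (must start by hour 27, minus 1-hour gap → hour 26). With a 9-hour duration, sub-assembly must start by 26 − 9 = hour 17.
Coating feeds into sub-assembly (must start by hour 17); so coating must finish by hour 17 and therefore start by hour 16.
Since coating (must start by hour 16) depends on it, dimensional inspection must finish by hour 16. Backing off its 1-hour duration gives a latest start of hour 15.
Surface grinding feeds dimensional inspection (must start by hour 15); sub-assembly (must start by hour 17). Taking the minimum, surface grinding must finish by hour 15 and start by 15 − 2 = hour 13.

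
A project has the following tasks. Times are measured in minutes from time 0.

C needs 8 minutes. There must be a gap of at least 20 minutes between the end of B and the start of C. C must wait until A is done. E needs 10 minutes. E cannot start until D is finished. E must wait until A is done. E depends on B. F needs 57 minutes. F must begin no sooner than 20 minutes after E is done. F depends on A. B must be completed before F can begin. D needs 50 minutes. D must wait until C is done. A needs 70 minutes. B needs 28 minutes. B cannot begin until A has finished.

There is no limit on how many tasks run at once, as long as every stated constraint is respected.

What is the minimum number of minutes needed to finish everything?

Nothing blocks A, so it runs from minute 0 to minute 70.
B cannot begin until A (finishes minute 70). It runs from minute 70 to 70 + 28 = minute 98.
For C: B (finishes minute 98, plus 20-minute gap → minute 118); A (finishes minute 70). Taking the maximum gives a start of minute 118, and it finishes at 118 + 8 = minute 126.
D cannot begin until C (finishes minute 126). It runs from minute 126 to 126 + 50 = minute 176.
E cannot start until D (finishes minute 176); A (finishes minute 70); B (finishes minute 98). The controlling bound is minute 176, so E finishes at 176 + 10 = minute 186.
F cannot start until E (finishes minute 186, plus 20-minute gap → minute 206); A (finishes minute 70); B (finishes minute 98). The controlling bound is minute 206, so F finishes at 206 + 57 = minute 263.
All tasks are finished once the last one completes. Finish times: A at 70, B at 98, C at 126, D at 176, E at 186, F at 263. The latest is minute 263.

263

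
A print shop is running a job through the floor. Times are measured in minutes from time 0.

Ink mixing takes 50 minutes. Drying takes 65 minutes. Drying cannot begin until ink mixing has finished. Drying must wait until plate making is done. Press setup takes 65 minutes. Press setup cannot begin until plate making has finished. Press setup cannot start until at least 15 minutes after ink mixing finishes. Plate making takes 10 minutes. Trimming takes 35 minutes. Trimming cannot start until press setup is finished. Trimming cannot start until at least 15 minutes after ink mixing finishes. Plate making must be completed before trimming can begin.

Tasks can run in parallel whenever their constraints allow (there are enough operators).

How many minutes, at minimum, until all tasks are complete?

Ink mixing can start immediately at minute 0; it finishes at minute 50.
Plate making can start immediately at minute 0; it finishes at minute 10.
For drying: ink mixing (finishes minute 50); plate making (finishes minute 10). Taking the maximum gives a start of minute 50, and it finishes at 50 + 65 = minute 115.
Press setup has to wait for plate making (finishes minute 10); ink mixing (finishes minute 50, plus 15-minute gap → minute 65). The latest of these is minute 65, so press setup runs minute 65 to 65 + 65 = minute 130.
For trimming: press setup (finishes minute 130); ink mixing (finishes minute 50, plus 15-minute gap → minute 65); plate making (finishes minute 10). Taking the maximum gives a start of minute 130, and it finishes at 130 + 35 = minute 165.
All tasks are finished once the last one completes. Finish times: Plate making at 10, Ink mixing at 50, Press setup at 130, Drying at 115, Trimming at 165. The latest is minute 165.

165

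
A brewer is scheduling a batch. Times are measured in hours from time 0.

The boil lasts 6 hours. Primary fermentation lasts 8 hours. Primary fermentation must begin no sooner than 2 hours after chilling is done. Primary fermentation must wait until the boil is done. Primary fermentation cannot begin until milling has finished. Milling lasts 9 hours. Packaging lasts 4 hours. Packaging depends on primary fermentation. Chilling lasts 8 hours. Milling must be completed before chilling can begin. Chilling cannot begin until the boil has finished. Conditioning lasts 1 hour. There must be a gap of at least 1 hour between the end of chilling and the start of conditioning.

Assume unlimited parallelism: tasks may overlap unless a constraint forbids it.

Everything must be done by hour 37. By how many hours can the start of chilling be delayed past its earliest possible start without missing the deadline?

The boil can start immediately at hour 0; it finishes at hour 6.
Milling has no prerequisites, so it starts at hour 0 and finishes at hour 9.
For chilling: milling (finishes hour 9); the boil (finishes hour 6). Taking the maximum gives a start of hour 9, and it finishes at 9 + 8 = hour 17.

Working backward from the deadline:
Nothing follows packaging; the deadline of hour 37 is its only limit. It must start by 37 − 4 = hour 33.
Primary fermentation feeds into packaging (must start by hour 33); so primary fermentation must finish by hour 33 and therefore start by hour 25.
Conditioning must finish by hour 37; it takes 1 hour, so it must start by 37 − 1 = hour 36.
Chilling feeds primary fermentation (must start by hour 25, minus 2-hour gap → hour 23); conditioning (must start by hour 36, minus 1-hour gap → hour 35). Taking the minimum, chilling must finish by hour 23 and start by 23 − 8 = hour 15.
So chilling can start as early as hour 9 and as late as hour 15, giving 15 − 9 = 6 hours of slack.

6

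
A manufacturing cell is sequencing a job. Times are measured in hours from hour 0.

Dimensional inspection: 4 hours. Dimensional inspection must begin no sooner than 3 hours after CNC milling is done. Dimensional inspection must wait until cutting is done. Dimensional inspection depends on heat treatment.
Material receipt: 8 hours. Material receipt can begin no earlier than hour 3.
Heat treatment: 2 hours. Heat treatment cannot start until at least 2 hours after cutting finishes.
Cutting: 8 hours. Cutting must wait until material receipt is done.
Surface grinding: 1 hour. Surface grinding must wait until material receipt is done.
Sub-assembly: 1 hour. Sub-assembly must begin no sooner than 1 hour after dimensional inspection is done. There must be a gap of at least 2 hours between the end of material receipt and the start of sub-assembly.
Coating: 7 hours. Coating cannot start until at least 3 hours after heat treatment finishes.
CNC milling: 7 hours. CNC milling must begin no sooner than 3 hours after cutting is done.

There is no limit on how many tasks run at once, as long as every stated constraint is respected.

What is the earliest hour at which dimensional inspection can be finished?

36

Material receipt cannot begin until its own release at hour 3. It runs from hour 3 to 3 + 8 = hour 11.
Cutting waits on material receipt (finishes hour 11), so it starts at hour 11 and finishes at 11 + 8 = hour 19.
Heat treatment waits on cutting (finishes hour 19, plus 2-hour gap → hour 21), so it starts at hour 21 and finishes at 21 + 2 = hour 23.
After cutting (finishes hour 19, plus 3-hour gap → hour 22), CNC milling can start at hour 22 and finishes at hour 29.
Dimensional inspection needs all of CNC milling (finishes hour 29, plus 3-hour gap → hour 32); cutting (finishes hour 19); heat treatment (finishes hour 23). That puts its earliest start at hour 32; it finishes at 32 + 4 = hour 36.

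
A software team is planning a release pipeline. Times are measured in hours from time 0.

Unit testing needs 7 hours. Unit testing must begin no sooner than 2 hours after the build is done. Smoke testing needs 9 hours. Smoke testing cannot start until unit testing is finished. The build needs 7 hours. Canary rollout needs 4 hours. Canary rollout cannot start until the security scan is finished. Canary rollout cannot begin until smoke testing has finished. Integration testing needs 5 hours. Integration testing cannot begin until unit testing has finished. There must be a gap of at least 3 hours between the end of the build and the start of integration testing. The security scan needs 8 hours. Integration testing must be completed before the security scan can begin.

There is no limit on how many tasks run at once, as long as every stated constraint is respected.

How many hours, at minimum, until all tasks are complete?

33

Nothing blocks the build, so it runs from hour 0 to hour 7.
Unit testing cannot begin until the build (finishes hour 7, plus 2-hour gap → hour 9). It runs from hour 9 to 9 + 7 = hour 16.
After unit testing (finishes hour 16), smoke testing can start at hour 16 and finishes at hour 25.
Integration testing has to wait for unit testing (finishes hour 16); the build (finishes hour 7, plus 3-hour gap → hour 10). The latest of these is hour 16, so integration testing runs hour 16 to 16 + 5 = hour 21.
After integration testing (finishes hour 21), the security scan can start at hour 21 and finishes at hour 29.
Canary rollout has to wait for the security scan (finishes hour 29); smoke testing (finishes hour 25). The latest of these is hour 29, so canary rollout runs hour 29 to 29 + 4 = hour 33.
All tasks are finished once the last one completes. Finish times: The build at 7, Unit testing at 16, Integration testing at 21, The security scan at 29, Smoke testing at 25, Canary rollout at 33. The latest is hour 33.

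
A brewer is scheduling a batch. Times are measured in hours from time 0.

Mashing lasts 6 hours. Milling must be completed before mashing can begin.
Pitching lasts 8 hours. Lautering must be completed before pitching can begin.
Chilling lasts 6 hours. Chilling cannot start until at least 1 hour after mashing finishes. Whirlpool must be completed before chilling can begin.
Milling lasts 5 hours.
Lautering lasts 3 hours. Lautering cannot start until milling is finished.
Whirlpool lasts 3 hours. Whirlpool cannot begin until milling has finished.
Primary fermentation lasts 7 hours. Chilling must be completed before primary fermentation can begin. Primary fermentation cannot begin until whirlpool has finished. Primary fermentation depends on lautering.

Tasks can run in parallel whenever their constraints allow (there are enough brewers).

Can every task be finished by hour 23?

No

Milling has no prerequisites, so it starts at hour 0 and finishes at hour 5.
Whirlpool waits on milling (finishes hour 5), so it starts at hour 5 and finishes at 5 + 3 = hour 8.
Lautering waits on milling (finishes hour 5), so it starts at hour 5 and finishes at 5 + 3 = hour 8.
Pitching cannot begin until lautering (finishes hour 8). It runs from hour 8 to 8 + 8 = hour 16.
Mashing cannot begin until milling (finishes hour 5). It runs from hour 5 to 5 + 6 = hour 11.
For chilling: mashing (finishes hour 11, plus 1-hour gap → hour 12); whirlpool (finishes hour 8). Taking the maximum gives a start of hour 12, and it finishes at 12 + 6 = hour 18.
For primary fermentation: chilling (finishes hour 18); whirlpool (finishes hour 8); lautering (finishes hour 8). Taking the maximum gives a start of hour 18, and it finishes at 18 + 7 = hour 25.
The earliest everything can be done is hour 25, which is after the deadline of 23, so it is not possible.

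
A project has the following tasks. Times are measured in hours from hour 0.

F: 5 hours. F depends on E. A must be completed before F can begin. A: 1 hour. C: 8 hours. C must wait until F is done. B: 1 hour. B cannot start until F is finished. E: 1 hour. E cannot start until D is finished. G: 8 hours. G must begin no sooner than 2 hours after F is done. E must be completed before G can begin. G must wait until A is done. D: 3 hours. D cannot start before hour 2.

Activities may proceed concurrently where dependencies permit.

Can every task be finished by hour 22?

D cannot begin until its own release at hour 2. It runs from hour 2 to 2 + 3 = hour 5.
E cannot begin until D (finishes hour 5). It runs from hour 5 to 5 + 1 = hour 6.
A has no prerequisites, so it starts at hour 0 and finishes at hour 1.
For F: E (finishes hour 6); A (finishes hour 1). Taking the maximum gives a start of hour 6, and it finishes at 6 + 5 = hour 11.
G needs all of F (finishes hour 11, plus 2-hour gap → hour 13); E (finishes hour 6); A (finishes hour 1). That puts its earliest start at hour 13; it finishes at 13 + 8 = hour 21.
C waits on F (finishes hour 11), so it starts at hour 11 and finishes at 11 + 8 = hour 19.
B waits on F (finishes hour 11), so it starts at hour 11 and finishes at 11 + 1 = hour 12.
Every task is finished by hour 21, which is no later than the deadline of 22, so the schedule is feasible.

Yes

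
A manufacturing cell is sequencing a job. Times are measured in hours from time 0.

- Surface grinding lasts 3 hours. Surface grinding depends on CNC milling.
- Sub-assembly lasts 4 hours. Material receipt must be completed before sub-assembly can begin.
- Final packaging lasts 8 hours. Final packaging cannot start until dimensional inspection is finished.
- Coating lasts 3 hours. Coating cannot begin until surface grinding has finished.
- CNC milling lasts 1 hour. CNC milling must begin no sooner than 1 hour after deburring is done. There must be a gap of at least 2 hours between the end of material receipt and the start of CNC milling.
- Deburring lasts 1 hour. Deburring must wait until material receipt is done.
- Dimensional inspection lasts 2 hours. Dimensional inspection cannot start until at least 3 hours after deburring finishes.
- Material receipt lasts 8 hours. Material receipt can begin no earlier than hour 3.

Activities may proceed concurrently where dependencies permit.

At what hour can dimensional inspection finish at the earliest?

17

Material receipt cannot begin until its own release at hour 3. It runs from hour 3 to 3 + 8 = hour 11.
Deburring waits on material receipt (finishes hour 11), so it starts at hour 11 and finishes at 11 + 1 = hour 12.
Dimensional inspection waits on deburring (finishes hour 12, plus 3-hour gap → hour 15), so it starts at hour 15 and finishes at 15 + 2 = hour 17.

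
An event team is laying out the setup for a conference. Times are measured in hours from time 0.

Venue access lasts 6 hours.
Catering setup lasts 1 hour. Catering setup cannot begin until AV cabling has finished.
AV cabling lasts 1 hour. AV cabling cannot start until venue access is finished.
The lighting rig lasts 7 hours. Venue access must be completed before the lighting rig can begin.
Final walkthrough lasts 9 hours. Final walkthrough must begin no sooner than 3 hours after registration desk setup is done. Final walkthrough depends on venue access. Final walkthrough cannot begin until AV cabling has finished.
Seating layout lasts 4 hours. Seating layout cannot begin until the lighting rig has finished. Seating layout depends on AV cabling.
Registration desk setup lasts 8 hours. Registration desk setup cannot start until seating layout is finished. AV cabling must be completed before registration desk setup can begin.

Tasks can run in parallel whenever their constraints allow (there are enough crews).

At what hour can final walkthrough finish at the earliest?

37

Nothing blocks venue access, so it runs from hour 0 to hour 6.
AV cabling waits on venue access (finishes hour 6), so it starts at hour 6 and finishes at 6 + 1 = hour 7.
The lighting rig cannot begin until venue access (finishes hour 6). It runs from hour 6 to 6 + 7 = hour 13.
Seating layout cannot start until the lighting rig (finishes hour 13); AV cabling (finishes hour 7). The controlling bound is hour 13, so seating layout finishes at 13 + 4 = hour 17.
For registration desk setup: seating layout (finishes hour 17); AV cabling (finishes hour 7). Taking the maximum gives a start of hour 17, and it finishes at 17 + 8 = hour 25.
Final walkthrough needs all of registration desk setup (finishes hour 25, plus 3-hour gap → hour 28); venue access (finishes hour 6); AV cabling (finishes hour 7). That puts its earliest start at hour 28; it finishes at 28 + 9 = hour 37.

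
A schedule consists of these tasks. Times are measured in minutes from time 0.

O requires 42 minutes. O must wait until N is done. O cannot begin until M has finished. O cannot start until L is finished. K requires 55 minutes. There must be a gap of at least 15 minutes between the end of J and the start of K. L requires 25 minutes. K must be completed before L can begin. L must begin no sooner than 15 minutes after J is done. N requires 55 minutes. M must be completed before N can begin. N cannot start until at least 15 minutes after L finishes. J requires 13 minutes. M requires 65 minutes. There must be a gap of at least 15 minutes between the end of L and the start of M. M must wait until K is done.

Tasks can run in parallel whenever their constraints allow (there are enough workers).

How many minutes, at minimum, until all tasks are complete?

J has no prerequisites, so it starts at minute 0 and finishes at minute 13.
K cannot begin until J (finishes minute 13, plus 15-minute gap → minute 28). It runs from minute 28 to 28 + 55 = minute 83.
L needs all of K (finishes minute 83); J (finishes minute 13, plus 15-minute gap → minute 28). That puts its earliest start at minute 83; it finishes at 83 + 25 = minute 108.
M cannot start until L (finishes minute 108, plus 15-minute gap → minute 123); K (finishes minute 83). The controlling bound is minute 123, so M finishes at 123 + 65 = minute 188.
N cannot start until M (finishes minute 188); L (finishes minute 108, plus 15-minute gap → minute 123). The controlling bound is minute 188, so N finishes at 188 + 55 = minute 243.
For O: N (finishes minute 243); M (finishes minute 188); L (finishes minute 108). Taking the maximum gives a start of minute 243, and it finishes at 243 + 42 = minute 285.
All tasks are finished once the last one completes. Finish times: J at 13, K at 83, L at 108, M at 188, N at 243, O at 285. The latest is minute 285.

285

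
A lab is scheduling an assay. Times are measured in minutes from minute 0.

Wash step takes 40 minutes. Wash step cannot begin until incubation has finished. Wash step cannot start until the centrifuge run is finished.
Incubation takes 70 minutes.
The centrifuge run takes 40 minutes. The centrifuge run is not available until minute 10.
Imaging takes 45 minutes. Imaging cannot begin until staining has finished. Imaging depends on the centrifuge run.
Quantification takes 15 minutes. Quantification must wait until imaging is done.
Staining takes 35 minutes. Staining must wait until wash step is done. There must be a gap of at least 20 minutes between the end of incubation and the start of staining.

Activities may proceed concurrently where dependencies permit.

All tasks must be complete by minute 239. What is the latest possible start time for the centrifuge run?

64

Quantification must finish by minute 239; it takes 15 minutes, so it must start by 239 − 15 = minute 224.
Since quantification (must start by minute 224) depends on it, imaging must finish by minute 224. Backing off its 45-minute duration gives a latest start of minute 179.
Staining feeds into imaging (must start by minute 179); so staining must finish by minute 179 and therefore start by minute 144.
Wash step has to be done before staining (must start by minute 144). That means finishing by minute 144, i.e. starting by 144 − 40 = minute 104.
The centrifuge run has several dependents: wash step (must start by minute 104); imaging (must start by minute 179). The earliest of those limits is minute 104, so the centrifuge run must start by 104 − 40 = minute 64.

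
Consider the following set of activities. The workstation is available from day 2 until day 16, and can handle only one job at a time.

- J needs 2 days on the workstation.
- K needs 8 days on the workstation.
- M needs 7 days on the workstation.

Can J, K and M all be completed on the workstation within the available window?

The workstation window is 16 − 2 = 14 days.
Running back to back, the jobs need 2 + 8 + 7 = 17 days on the workstation.
Since 17 > 14, they cannot all fit.

No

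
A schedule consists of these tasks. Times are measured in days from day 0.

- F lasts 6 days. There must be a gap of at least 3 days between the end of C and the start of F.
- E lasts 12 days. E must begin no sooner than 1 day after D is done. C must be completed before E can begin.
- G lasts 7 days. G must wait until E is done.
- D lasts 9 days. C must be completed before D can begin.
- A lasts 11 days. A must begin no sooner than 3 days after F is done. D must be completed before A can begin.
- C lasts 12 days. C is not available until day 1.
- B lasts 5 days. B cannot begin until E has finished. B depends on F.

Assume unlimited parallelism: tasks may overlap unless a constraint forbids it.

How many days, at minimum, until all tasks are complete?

C cannot begin until its own release at day 1. It runs from day 1 to 1 + 12 = day 13.
After C (finishes day 13, plus 3-day gap → day 16), F can start at day 16 and finishes at day 22.
After C (finishes day 13), D can start at day 13 and finishes at day 22.
E has to wait for D (finishes day 22, plus 1-day gap → day 23); C (finishes day 13). The latest of these is day 23, so E runs day 23 to 23 + 12 = day 35.
G cannot begin until E (finishes day 35). It runs from day 35 to 35 + 7 = day 42.
B has to wait for E (finishes day 35); F (finishes day 22). The latest of these is day 35, so B runs day 35 to 35 + 5 = day 40.
A cannot start until F (finishes day 22, plus 3-day gap → day 25); D (finishes day 22). The controlling bound is day 25, so A finishes at 25 + 11 = day 36.
All tasks are finished once the last one completes. Finish times: A at 36, B at 40, C at 13, D at 22, E at 35, F at 22, G at 42. The latest is day 42.

42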